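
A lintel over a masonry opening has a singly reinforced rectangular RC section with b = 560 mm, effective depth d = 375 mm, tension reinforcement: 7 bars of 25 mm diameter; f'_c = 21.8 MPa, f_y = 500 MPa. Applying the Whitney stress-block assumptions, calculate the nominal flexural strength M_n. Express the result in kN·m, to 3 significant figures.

A_s = 7 × 491 = 3437 mm².
T = A_s f_y = 3437 × 500 = 1718500 N = 1718.5 kN.
From C = T: a = T/(0.85 f'_c b) = 1718500/(0.85 × 21.8 × 560) = 165.61 mm.
M_n = T(d − a/2) = 1718.5 kN × (375 − 82.805) mm = 502.14 kN·m.

M_n ≈ 502 kN·m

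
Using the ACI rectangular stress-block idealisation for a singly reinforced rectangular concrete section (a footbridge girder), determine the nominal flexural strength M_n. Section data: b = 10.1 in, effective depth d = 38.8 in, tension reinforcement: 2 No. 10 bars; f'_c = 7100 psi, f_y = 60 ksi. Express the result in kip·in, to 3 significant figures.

M_n ≈ 5720 kip·in

A_s = 2 × 1.27 = 2.54 in².
T = A_s f_y = 2.54 × 60 = 152.4 kips.
a = T/(0.85 f'_c b) = 152.4/(0.85 × 7.1 × 10.1) = 2.500 in.
M_n = T(d − a/2) = 152.4 × (38.8 − 1.25) = 5722.6 kip·in.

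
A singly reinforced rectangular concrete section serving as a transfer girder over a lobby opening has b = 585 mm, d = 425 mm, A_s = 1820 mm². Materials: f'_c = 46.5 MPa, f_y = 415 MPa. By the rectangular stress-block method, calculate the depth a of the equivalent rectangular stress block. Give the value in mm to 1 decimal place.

T = A_s f_y = 1820 × 415 = 755300 N = 755.3 kN.
Setting C = 0.85 f'_c a b equal to T: a = 755300/(0.85 × 46.5 × 585) = 32.7 mm.

a ≈ 32.7 mm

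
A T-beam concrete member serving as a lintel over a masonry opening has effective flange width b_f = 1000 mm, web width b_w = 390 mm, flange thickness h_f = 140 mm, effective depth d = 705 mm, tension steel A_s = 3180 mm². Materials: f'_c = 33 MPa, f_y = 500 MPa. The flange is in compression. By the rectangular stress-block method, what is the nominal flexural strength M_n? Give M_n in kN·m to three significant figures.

Tension: T = A_s f_y = 3180 × 500 = 1590000 N.
Try a within the flange: a = T/(0.85 f'_c b_f) = 1590000/(0.85 × 33 × 1000) = 56.68 mm.
Since a = 56.68 ≤ h_f = 140 mm, the stress block lies entirely in the flange; analyse as a rectangular beam of width b_f.
M_n = T(d − a/2) = 1590000 × (705 − 28.34) = 1075.89 × 10⁶ N·mm.
M_n = 1075.89 kN·m.

M_n ≈ 1080 kN·m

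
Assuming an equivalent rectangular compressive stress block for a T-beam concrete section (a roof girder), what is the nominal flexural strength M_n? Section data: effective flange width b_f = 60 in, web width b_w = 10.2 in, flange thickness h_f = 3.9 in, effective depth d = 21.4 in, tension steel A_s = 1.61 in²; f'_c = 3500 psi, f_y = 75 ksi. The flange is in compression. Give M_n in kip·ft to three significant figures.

M_n ≈ 212 kip·ft

Tension: T = A_s f_y = 1.61 × 75 = 120.75 kips.
Try a within the flange: a = T/(0.85 f'_c b_f) = 120.75/(0.85 × 3.5 × 60) = 0.676 in.
Since a = 0.676 ≤ h_f = 3.9 in, the stress block lies entirely in the flange; analyse as a rectangular beam of width b_f.
M_n = T(d − a/2) = 120.75 × (21.4 − 0.338) = 2543.2 kip·in.
M_n = 2543.2/12 = 211.93 kip·ft.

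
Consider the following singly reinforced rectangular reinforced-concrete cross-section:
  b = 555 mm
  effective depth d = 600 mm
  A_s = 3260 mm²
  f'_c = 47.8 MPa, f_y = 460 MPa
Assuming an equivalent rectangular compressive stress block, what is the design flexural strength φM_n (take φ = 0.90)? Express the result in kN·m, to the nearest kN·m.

T = A_s f_y = 3260 × 460 = 1499600 N = 1499.6 kN.
From C = T: a = T/(0.85 f'_c b) = 1499600/(0.85 × 47.8 × 555) = 66.50 mm.
M_n = T(d − a/2) = 1499.6 kN × (600 − 33.25) mm = 849.90 kN·m.
φM_n = 0.90 × 849.90 = 764.91 kN·m.

φM_n ≈ 765 kN·m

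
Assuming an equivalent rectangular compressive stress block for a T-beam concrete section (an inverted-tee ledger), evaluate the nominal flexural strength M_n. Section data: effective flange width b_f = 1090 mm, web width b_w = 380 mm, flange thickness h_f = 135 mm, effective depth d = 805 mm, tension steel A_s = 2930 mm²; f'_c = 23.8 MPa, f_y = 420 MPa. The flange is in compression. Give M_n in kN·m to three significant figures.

Tension: T = A_s f_y = 2930 × 420 = 1230600 N.
Try a within the flange: a = T/(0.85 f'_c b_f) = 1230600/(0.85 × 23.8 × 1090) = 55.81 mm.
Since a = 55.81 ≤ h_f = 135 mm, the stress block lies entirely in the flange; analyse as a rectangular beam of width b_f.
M_n = T(d − a/2) = 1230600 × (805 − 27.905) = 956.29 × 10⁶ N·mm.
M_n = 956.29 kN·m.

M_n ≈ 956 kN·m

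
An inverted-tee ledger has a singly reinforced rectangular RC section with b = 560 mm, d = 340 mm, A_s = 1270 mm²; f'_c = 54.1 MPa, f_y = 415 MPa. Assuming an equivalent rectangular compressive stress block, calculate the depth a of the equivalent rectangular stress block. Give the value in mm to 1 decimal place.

a ≈ 20.5 mm

T = A_s f_y = 1270 × 415 = 527050 N = 527.05 kN.
Setting C = 0.85 f'_c a b equal to T: a = 527050/(0.85 × 54.1 × 560) = 20.5 mm.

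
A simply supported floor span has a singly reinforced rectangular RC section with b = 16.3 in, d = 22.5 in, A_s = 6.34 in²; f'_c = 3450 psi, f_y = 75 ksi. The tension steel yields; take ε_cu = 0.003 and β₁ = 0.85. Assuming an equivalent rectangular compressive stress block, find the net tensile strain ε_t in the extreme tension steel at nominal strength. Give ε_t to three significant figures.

a = A_s f_y/(0.85 f'_c b) = 9.948 in.
β₁ = 0.85, so c = a/β₁ = 9.948/0.85 = 11.704 in.
From the linear strain diagram with ε_cu = 0.003: ε_t = 0.003 (d − c)/c = 0.003 × (22.5 − 11.704)/11.704 = 0.00277.
ε_t < 0.004 — the section is over-reinforced for flexure under ACI limits.

ε_t ≈ 0.00277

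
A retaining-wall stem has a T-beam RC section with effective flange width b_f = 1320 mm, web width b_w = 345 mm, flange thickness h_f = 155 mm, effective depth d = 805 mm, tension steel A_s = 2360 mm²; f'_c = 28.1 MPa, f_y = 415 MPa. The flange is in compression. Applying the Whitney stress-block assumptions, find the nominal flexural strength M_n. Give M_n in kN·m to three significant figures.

Tension: T = A_s f_y = 2360 × 415 = 979400 N.
Try a within the flange: a = T/(0.85 f'_c b_f) = 979400/(0.85 × 28.1 × 1320) = 31.06 mm.
Since a = 31.06 ≤ h_f = 155 mm, the stress block lies entirely in the flange; analyse as a rectangular beam of width b_f.
M_n = T(d − a/2) = 979400 × (805 − 15.53) = 773.21 × 10⁶ N·mm.
M_n = 773.21 kN·m.

M_n ≈ 773 kN·m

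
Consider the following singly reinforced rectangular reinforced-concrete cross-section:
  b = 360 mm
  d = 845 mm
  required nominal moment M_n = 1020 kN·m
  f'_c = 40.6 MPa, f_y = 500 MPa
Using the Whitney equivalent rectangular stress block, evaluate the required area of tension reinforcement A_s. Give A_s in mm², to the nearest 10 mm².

A_s ≈ 2570 mm²

With M_n = 0.85 f'_c a b (d − a/2), solve the quadratic for a:
a = d − √(d² − 2M_n/(0.85 f'_c b)) = 845 − √(845² − 2 × 1020×10⁶/(0.85 × 40.6 × 360)) = 103.50 mm.
A_s = 0.85 f'_c a b / f_y = 0.85 × 40.6 × 103.50 × 360 / 500 = 2571.7 mm².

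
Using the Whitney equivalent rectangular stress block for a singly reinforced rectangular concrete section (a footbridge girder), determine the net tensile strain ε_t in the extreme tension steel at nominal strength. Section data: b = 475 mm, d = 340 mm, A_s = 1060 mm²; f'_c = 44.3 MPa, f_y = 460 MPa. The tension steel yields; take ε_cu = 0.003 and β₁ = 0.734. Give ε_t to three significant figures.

ε_t ≈ 0.0245

a = A_s f_y/(0.85 f'_c b) = 27.26 mm.
β₁ = 0.734, so c = a/β₁ = 27.26/0.734 = 37.14 mm.
From the linear strain diagram with ε_cu = 0.003: ε_t = 0.003 (d − c)/c = 0.003 × (340 − 37.14)/37.14 = 0.0245.
Since ε_t ≥ 0.005, the section is tension-controlled.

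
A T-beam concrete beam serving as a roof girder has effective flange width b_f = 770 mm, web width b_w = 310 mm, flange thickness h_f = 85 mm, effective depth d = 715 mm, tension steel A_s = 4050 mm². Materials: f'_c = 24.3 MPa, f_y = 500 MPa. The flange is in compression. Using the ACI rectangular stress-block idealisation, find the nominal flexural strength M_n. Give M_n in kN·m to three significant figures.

M_n ≈ 1300 kN·m

Tension: T = A_s f_y = 4050 × 500 = 2025000 N.
Try a within the flange: a = T/(0.85 f'_c b_f) = 2025000/(0.85 × 24.3 × 770) = 127.32 mm.
a = 127.32 > h_f = 85 mm: the block extends into the web. Split into flange-overhang and web parts.
C_f = 0.85 f'_c (b_f − b_w) h_f = 0.85 × 24.3 × (770 − 310) × 85 = 807611 N.
Remaining web compression depth: a_w = (T − C_f)/(0.85 f'_c b_w) = (2025000 − 807611)/(0.85 × 24.3 × 310) = 190.13 mm.
M_n = C_f(d − h_f/2) + (T − C_f)(d − a_w/2) = 807611 × (715 − 42.5) + 1217389 × (715 − 95.065) = 543.12 + 754.70 = 1297.82 × 10⁶ N·mm.
M_n = 1297.82 kN·m.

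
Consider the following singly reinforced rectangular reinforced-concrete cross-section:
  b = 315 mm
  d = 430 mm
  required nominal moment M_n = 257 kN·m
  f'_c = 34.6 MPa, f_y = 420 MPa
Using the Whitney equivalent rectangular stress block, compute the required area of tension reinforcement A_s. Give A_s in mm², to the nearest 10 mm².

A_s ≈ 1550 mm²

With M_n = 0.85 f'_c a b (d − a/2), solve the quadratic for a:
a = d − √(d² − 2M_n/(0.85 f'_c b)) = 430 − √(430² − 2 × 257×10⁶/(0.85 × 34.6 × 315)) = 70.25 mm.
A_s = 0.85 f'_c a b / f_y = 0.85 × 34.6 × 70.25 × 315 / 420 = 1549.5 mm².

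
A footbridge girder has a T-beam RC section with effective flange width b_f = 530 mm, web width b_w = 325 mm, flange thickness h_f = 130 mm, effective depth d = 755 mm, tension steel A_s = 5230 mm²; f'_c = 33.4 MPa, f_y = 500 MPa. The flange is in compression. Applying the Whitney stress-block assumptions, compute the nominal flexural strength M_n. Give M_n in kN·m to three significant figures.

M_n ≈ 1740 kN·m

Tension: T = A_s f_y = 5230 × 500 = 2615000 N.
Try a within the flange: a = T/(0.85 f'_c b_f) = 2615000/(0.85 × 33.4 × 530) = 173.79 mm.
a = 173.79 > h_f = 130 mm: the block extends into the web. Split into flange-overhang and web parts.
C_f = 0.85 f'_c (b_f − b_w) h_f = 0.85 × 33.4 × (530 − 325) × 130 = 756594 N.
Remaining web compression depth: a_w = (T − C_f)/(0.85 f'_c b_w) = (2615000 − 756594)/(0.85 × 33.4 × 325) = 201.42 mm.
M_n = C_f(d − h_f/2) + (T − C_f)(d − a_w/2) = 756594 × (755 − 65) + 1858406 × (755 − 100.71) = 522.05 + 1215.94 = 1737.99 × 10⁶ N·mm.
M_n = 1737.99 kN·m.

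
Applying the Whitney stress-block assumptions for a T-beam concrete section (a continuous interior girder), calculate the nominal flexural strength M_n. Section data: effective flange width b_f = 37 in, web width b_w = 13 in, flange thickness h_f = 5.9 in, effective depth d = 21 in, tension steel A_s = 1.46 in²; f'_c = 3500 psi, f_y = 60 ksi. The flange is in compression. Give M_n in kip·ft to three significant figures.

M_n ≈ 150 kip·ft

Tension: T = A_s f_y = 1.46 × 60 = 87.6 kips.
Try a within the flange: a = T/(0.85 f'_c b_f) = 87.6/(0.85 × 3.5 × 37) = 0.796 in.
Since a = 0.796 ≤ h_f = 5.9 in, the stress block lies entirely in the flange; analyse as a rectangular beam of width b_f.
M_n = T(d − a/2) = 87.6 × (21 − 0.398) = 1804.7 kip·in.
M_n = 1804.7/12 = 150.39 kip·ft.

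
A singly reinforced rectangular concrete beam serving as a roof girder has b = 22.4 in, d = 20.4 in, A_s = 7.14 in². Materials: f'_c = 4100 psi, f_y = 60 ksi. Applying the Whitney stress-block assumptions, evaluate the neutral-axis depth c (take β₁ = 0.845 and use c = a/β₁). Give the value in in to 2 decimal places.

c ≈ 6.49 in

T = A_s f_y = 7.14 × 60 = 428.4 kips.
a = T/(0.85 f'_c b) = 428.4/(0.85 × 4.1 × 22.4) = 5.4878 in.
With β₁ = 0.845, c = a/β₁ = 5.4878/0.845 = 6.49 in.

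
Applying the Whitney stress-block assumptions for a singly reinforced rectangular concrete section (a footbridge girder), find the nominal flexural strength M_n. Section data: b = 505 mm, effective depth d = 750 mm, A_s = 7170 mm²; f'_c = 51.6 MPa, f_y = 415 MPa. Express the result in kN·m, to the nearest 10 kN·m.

T = A_s f_y = 7170 × 415 = 2975550 N = 2975.55 kN.
From C = T: a = T/(0.85 f'_c b) = 2975550/(0.85 × 51.6 × 505) = 134.34 mm.
M_n = T(d − a/2) = 2975.55 kN × (750 − 67.17) mm = 2031.79 kN·m.

M_n ≈ 2030 kN·m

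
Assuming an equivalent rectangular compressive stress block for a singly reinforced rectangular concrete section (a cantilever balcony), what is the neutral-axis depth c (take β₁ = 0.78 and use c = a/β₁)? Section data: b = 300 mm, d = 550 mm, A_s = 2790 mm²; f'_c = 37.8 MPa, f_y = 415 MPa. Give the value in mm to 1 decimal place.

c ≈ 154.0 mm

T = A_s f_y = 2790 × 415 = 1157850 N = 1157.85 kN.
Setting C = 0.85 f'_c a b equal to T: a = 1157850/(0.85 × 37.8 × 300) = 120.121 mm.
With β₁ = 0.78, c = a/β₁ = 120.121/0.78 = 154.0 mm.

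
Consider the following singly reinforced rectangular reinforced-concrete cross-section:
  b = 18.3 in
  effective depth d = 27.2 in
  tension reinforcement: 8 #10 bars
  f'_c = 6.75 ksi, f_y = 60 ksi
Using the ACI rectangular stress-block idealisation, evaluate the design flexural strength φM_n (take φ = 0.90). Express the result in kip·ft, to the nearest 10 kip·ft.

A_s = 8 × 1.27 = 10.16 in².
T = A_s f_y = 10.16 × 60 = 609.6 kips.
a = T/(0.85 f'_c b) = 609.6/(0.85 × 6.75 × 18.3) = 5.806 in.
M_n = T(d − a/2) = 609.6 × (27.2 − 2.903) = 14811.5 kip·in = 14811.5/12 = 1234.29 kip·ft.
φM_n = 0.90 × 1234.29 = 1110.86 kip·ft.

φM_n ≈ 1110 kip·ft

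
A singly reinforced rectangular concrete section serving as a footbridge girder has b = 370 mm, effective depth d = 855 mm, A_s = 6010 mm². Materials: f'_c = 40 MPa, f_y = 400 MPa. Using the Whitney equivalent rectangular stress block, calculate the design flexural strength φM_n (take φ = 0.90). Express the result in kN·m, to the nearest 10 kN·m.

φM_n ≈ 1640 kN·m

T = A_s f_y = 6010 × 400 = 2404000 N = 2404 kN.
From C = T: a = T/(0.85 f'_c b) = 2404000/(0.85 × 40 × 370) = 191.10 mm.
M_n = T(d − a/2) = 2404 kN × (855 − 95.55) mm = 1825.72 kN·m.
φM_n = 0.90 × 1825.72 = 1643.15 kN·m.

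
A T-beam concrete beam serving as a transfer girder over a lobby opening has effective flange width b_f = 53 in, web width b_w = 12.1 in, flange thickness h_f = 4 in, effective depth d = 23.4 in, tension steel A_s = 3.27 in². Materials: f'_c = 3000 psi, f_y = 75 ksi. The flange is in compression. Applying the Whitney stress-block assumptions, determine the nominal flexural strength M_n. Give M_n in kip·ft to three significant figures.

Tension: T = A_s f_y = 3.27 × 75 = 245.25 kips.
Try a within the flange: a = T/(0.85 f'_c b_f) = 245.25/(0.85 × 3 × 53) = 1.815 in.
Since a = 1.815 ≤ h_f = 4 in, the stress block lies entirely in the flange; analyse as a rectangular beam of width b_f.
M_n = T(d − a/2) = 245.25 × (23.4 − 0.9075) = 5516.3 kip·in.
M_n = 5516.3/12 = 459.69 kip·ft.

M_n ≈ 460 kip·ft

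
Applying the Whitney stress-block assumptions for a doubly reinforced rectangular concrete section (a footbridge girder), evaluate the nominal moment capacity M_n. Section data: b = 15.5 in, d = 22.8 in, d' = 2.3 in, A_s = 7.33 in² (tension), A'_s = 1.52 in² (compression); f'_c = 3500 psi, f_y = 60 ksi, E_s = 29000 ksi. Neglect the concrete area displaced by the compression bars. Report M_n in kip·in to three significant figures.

M_n ≈ 8500 kip·in

Assume both steels yield.
a = (A_s − A'_s) f_y/(0.85 f'_c b) = (7.33 − 1.52) × 60/(0.85 × 3.5 × 15.5) = 7.560 in.
c = a/β₁ = 7.560/0.85 = 8.894 in; ε'_s = 0.003(c − d')/c = 0.0022 ≥ ε_y = 0.0021, so the compression steel yields.
M_n = (A_s − A'_s) f_y (d − a/2) + A'_s f_y (d − d') = 348.6 × (22.8 − 3.78) + 91.2 × (22.8 − 2.3) = 6630.4 + 1869.6 = 8500.0 kip·in.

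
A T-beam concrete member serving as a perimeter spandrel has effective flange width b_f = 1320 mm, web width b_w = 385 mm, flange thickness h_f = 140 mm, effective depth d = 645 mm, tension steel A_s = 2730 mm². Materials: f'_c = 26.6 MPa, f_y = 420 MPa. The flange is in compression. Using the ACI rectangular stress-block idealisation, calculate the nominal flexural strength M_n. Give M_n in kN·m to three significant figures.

Tension: T = A_s f_y = 2730 × 420 = 1146600 N.
Try a within the flange: a = T/(0.85 f'_c b_f) = 1146600/(0.85 × 26.6 × 1320) = 38.42 mm.
Since a = 38.42 ≤ h_f = 140 mm, the stress block lies entirely in the flange; analyse as a rectangular beam of width b_f.
M_n = T(d − a/2) = 1146600 × (645 − 19.21) = 717.53 × 10⁶ N·mm.
M_n = 717.53 kN·m.

M_n ≈ 718 kN·m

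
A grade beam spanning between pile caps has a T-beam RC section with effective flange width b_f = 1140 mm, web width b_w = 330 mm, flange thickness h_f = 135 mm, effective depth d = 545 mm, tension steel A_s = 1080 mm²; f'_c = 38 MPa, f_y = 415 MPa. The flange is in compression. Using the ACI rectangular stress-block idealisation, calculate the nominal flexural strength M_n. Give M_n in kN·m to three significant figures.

Tension: T = A_s f_y = 1080 × 415 = 448200 N.
Try a within the flange: a = T/(0.85 f'_c b_f) = 448200/(0.85 × 38 × 1140) = 12.17 mm.
Since a = 12.17 ≤ h_f = 135 mm, the stress block lies entirely in the flange; analyse as a rectangular beam of width b_f.
M_n = T(d − a/2) = 448200 × (545 − 6.085) = 241.54 × 10⁶ N·mm.
M_n = 241.54 kN·m.

M_n ≈ 242 kN·m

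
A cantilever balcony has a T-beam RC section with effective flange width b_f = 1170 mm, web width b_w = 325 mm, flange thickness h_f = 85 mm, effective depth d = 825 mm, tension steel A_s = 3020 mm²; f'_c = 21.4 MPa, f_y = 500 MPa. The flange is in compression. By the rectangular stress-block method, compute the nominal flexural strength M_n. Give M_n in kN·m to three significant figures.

M_n ≈ 1190 kN·m

Tension: T = A_s f_y = 3020 × 500 = 1510000 N.
Try a within the flange: a = T/(0.85 f'_c b_f) = 1510000/(0.85 × 21.4 × 1170) = 70.95 mm.
Since a = 70.95 ≤ h_f = 85 mm, the stress block lies entirely in the flange; analyse as a rectangular beam of width b_f.
M_n = T(d − a/2) = 1510000 × (825 − 35.475) = 1192.18 × 10⁶ N·mm.
M_n = 1192.18 kN·m.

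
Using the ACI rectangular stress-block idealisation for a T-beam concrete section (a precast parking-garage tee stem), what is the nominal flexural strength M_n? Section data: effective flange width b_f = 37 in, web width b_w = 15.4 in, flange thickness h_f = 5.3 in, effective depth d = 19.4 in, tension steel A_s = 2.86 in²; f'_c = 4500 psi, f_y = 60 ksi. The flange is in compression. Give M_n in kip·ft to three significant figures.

M_n ≈ 269 kip·ft

Tension: T = A_s f_y = 2.86 × 60 = 171.6 kips.
Try a within the flange: a = T/(0.85 f'_c b_f) = 171.6/(0.85 × 4.5 × 37) = 1.213 in.
Since a = 1.213 ≤ h_f = 5.3 in, the stress block lies entirely in the flange; analyse as a rectangular beam of width b_f.
M_n = T(d − a/2) = 171.6 × (19.4 − 0.6065) = 3225.0 kip·in.
M_n = 3225.0/12 = 268.75 kip·ft.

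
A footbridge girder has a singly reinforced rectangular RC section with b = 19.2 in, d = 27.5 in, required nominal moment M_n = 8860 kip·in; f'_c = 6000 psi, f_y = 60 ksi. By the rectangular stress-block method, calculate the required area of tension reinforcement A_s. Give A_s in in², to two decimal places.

From M_n = 0.85 f'_c a b (d − a/2):
a = d − √(d² − 2M_n/(0.85 f'_c b)) = 27.5 − √(27.5² − 2 × 8860/(0.85 × 6 × 19.2)) = 3.515 in.
A_s = 0.85 f'_c a b / f_y = 0.85 × 6 × 3.515 × 19.2 / 60 = 5.736 in².

A_s ≈ 5.74 in²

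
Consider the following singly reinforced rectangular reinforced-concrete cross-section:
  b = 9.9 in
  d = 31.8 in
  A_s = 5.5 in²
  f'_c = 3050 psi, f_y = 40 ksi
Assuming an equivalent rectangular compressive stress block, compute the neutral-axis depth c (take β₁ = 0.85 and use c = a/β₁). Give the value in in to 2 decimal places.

c ≈ 10.08 in

T = A_s f_y = 5.5 × 40 = 220 kips.
a = T/(0.85 f'_c b) = 220/(0.85 × 3.05 × 9.9) = 8.5717 in.
With β₁ = 0.85, c = a/β₁ = 8.5717/0.85 = 10.08 in.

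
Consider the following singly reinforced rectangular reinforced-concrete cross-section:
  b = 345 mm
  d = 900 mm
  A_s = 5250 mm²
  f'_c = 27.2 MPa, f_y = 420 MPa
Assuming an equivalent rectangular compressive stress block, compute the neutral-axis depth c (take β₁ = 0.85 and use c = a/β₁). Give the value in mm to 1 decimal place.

T = A_s f_y = 5250 × 420 = 2205000 N = 2205 kN.
Setting C = 0.85 f'_c a b equal to T: a = 2205000/(0.85 × 27.2 × 345) = 276.440 mm.
With β₁ = 0.85, c = a/β₁ = 276.440/0.85 = 325.2 mm.

c ≈ 325.2 mm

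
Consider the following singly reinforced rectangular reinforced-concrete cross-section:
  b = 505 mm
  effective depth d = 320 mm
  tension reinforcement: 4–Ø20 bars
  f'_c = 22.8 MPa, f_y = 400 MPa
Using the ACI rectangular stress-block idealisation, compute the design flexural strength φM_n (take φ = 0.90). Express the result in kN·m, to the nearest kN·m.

A_s = 4 × 314 = 1256 mm².
T = A_s f_y = 1256 × 400 = 502400 N = 502.4 kN.
From C = T: a = T/(0.85 f'_c b) = 502400/(0.85 × 22.8 × 505) = 51.33 mm.
M_n = T(d − a/2) = 502.4 kN × (320 − 25.665) mm = 147.87 kN·m.
φM_n = 0.90 × 147.87 = 133.08 kN·m.

φM_n ≈ 133 kN·m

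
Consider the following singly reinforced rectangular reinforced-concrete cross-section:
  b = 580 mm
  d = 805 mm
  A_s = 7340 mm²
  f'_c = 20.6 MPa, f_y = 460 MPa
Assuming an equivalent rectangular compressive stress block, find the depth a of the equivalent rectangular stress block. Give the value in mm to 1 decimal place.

T = A_s f_y = 7340 × 460 = 3376400 N = 3376.4 kN.
Setting C = 0.85 f'_c a b equal to T: a = 3376400/(0.85 × 20.6 × 580) = 332.5 mm.

a ≈ 332.5 mm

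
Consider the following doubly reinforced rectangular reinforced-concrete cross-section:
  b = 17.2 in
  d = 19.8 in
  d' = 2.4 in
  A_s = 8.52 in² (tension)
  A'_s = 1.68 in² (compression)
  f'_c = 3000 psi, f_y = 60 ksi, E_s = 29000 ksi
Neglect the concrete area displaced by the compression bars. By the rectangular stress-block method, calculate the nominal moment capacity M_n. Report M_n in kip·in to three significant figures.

Assume both steels yield.
a = (A_s − A'_s) f_y/(0.85 f'_c b) = (8.52 − 1.68) × 60/(0.85 × 3 × 17.2) = 9.357 in.
c = a/β₁ = 9.357/0.85 = 11.008 in; ε'_s = 0.003(c − d')/c = 0.0023 ≥ ε_y = 0.0021, so the compression steel yields.
M_n = (A_s − A'_s) f_y (d − a/2) + A'_s f_y (d − d') = 410.4 × (19.8 − 4.6785) + 100.8 × (19.8 − 2.4) = 6205.9 + 1753.9 = 7959.8 kip·in.

M_n ≈ 7960 kip·in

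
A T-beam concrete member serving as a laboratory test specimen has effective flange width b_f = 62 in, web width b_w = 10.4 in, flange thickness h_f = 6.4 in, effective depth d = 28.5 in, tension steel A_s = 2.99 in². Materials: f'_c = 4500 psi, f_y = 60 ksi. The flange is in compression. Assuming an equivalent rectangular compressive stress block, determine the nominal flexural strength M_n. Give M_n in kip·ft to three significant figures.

M_n ≈ 420 kip·ft

Tension: T = A_s f_y = 2.99 × 60 = 179.4 kips.
Try a within the flange: a = T/(0.85 f'_c b_f) = 179.4/(0.85 × 4.5 × 62) = 0.756 in.
Since a = 0.756 ≤ h_f = 6.4 in, the stress block lies entirely in the flange; analyse as a rectangular beam of width b_f.
M_n = T(d − a/2) = 179.4 × (28.5 − 0.378) = 5045.1 kip·in.
M_n = 5045.1/12 = 420.43 kip·ft.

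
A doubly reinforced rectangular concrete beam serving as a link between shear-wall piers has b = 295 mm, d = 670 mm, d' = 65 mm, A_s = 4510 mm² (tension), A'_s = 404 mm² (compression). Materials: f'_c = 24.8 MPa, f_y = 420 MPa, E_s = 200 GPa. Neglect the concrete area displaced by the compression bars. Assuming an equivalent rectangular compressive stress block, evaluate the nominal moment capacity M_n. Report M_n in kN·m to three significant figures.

M_n ≈ 1020 kN·m

Assume both tension and compression steel yield.
Net tension couple steel: A_s − A'_s = 4106 mm².
a = (A_s − A'_s) f_y / (0.85 f'_c b) = 1724520/(0.85 × 24.8 × 295) = 277.32 mm.
c = a/β₁ = 277.32/0.85 = 326.26 mm; ε'_s = 0.003(c − d')/c = 0.0024 ≥ f_y/E_s = 0.0021, so compression steel does yield.
M_n = (A_s − A'_s) f_y (d − a/2) + A'_s f_y (d − d') = [1724520 × (670 − 138.66) + 169680 × (670 − 65)] × 10⁻⁶ = 916.31 + 102.66 = 1018.97 kN·m.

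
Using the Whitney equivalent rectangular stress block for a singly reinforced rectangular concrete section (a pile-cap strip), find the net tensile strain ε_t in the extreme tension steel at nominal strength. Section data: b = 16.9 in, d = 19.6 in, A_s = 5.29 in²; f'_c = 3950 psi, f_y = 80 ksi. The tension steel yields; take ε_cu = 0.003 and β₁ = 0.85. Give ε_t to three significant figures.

a = A_s f_y/(0.85 f'_c b) = 7.458 in.
β₁ = 0.85, so c = a/β₁ = 7.458/0.85 = 8.774 in.
From the linear strain diagram with ε_cu = 0.003: ε_t = 0.003 (d − c)/c = 0.003 × (19.6 − 8.774)/8.774 = 0.00370.
ε_t < 0.004 — the section is over-reinforced for flexure under ACI limits.

ε_t ≈ 0.00370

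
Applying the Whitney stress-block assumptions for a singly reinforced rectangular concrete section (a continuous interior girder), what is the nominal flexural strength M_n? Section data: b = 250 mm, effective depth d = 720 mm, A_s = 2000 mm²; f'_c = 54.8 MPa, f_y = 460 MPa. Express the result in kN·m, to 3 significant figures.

T = A_s f_y = 2000 × 460 = 920000 N = 920 kN.
From C = T: a = T/(0.85 f'_c b) = 920000/(0.85 × 54.8 × 250) = 79.00 mm.
M_n = T(d − a/2) = 920 kN × (720 − 39.5) mm = 626.06 kN·m.

M_n ≈ 626 kN·m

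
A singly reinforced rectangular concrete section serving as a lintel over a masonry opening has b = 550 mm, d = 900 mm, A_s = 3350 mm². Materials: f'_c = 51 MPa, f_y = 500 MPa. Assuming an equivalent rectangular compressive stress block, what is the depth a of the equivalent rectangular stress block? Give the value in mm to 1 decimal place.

T = A_s f_y = 3350 × 500 = 1675000 N = 1675 kN.
Setting C = 0.85 f'_c a b equal to T: a = 1675000/(0.85 × 51 × 550) = 70.3 mm.

a ≈ 70.3 mm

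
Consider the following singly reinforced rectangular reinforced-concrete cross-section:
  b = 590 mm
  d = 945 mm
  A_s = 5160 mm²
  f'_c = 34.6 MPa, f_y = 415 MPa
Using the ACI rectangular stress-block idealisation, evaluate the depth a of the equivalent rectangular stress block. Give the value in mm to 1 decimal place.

a ≈ 123.4 mm

T = A_s f_y = 5160 × 415 = 2141400 N = 2141.4 kN.
Setting C = 0.85 f'_c a b equal to T: a = 2141400/(0.85 × 34.6 × 590) = 123.4 mm.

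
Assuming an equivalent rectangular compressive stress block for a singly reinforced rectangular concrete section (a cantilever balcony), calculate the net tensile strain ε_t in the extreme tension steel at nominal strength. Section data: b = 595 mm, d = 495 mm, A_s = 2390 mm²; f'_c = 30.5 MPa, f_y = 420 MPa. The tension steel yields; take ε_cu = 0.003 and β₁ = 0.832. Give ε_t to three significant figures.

a = A_s f_y/(0.85 f'_c b) = 65.07 mm.
β₁ = 0.832, so c = a/β₁ = 65.07/0.832 = 78.21 mm.
From the linear strain diagram with ε_cu = 0.003: ε_t = 0.003 (d − c)/c = 0.003 × (495 − 78.21)/78.21 = 0.0160.
Since ε_t ≥ 0.005, the section is tension-controlled.

ε_t ≈ 0.0160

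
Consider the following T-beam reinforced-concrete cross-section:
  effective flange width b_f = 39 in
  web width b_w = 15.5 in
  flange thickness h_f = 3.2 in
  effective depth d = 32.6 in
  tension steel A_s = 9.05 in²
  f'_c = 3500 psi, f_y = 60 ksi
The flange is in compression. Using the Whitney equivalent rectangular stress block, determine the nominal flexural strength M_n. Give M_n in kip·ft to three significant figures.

Tension: T = A_s f_y = 9.05 × 60 = 543 kips.
Try a within the flange: a = T/(0.85 f'_c b_f) = 543/(0.85 × 3.5 × 39) = 4.680 in.
a = 4.680 > h_f = 3.2 in: the block extends into the web. Split into flange-overhang and web parts.
C_f = 0.85 f'_c (b_f − b_w) h_f = 0.85 × 3.5 × (39 − 15.5) × 3.2 = 223.7 kips.
Remaining web compression depth: a_w = (T − C_f)/(0.85 f'_c b_w) = (543 − 223.7)/(0.85 × 3.5 × 15.5) = 6.924 in.
M_n = C_f(d − h_f/2) + (T − C_f)(d − a_w/2) = 223.7 × (32.6 − 1.6) + 319.3 × (32.6 − 3.462) = 6934.7 + 9303.8 = 16238.5 kip·in.
M_n = 16238.5/12 = 1353.21 kip·ft.

M_n ≈ 1350 kip·ft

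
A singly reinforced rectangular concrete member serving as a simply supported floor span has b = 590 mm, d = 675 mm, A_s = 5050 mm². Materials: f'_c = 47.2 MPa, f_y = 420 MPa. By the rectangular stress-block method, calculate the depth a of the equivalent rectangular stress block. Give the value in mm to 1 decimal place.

a ≈ 89.6 mm

T = A_s f_y = 5050 × 420 = 2121000 N = 2121 kN.
Setting C = 0.85 f'_c a b equal to T: a = 2121000/(0.85 × 47.2 × 590) = 89.6 mm.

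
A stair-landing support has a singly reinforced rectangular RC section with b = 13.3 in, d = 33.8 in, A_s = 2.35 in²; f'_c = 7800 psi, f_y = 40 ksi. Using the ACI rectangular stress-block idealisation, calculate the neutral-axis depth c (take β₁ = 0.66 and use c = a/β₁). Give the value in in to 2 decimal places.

c ≈ 1.62 in

T = A_s f_y = 2.35 × 40 = 94 kips.
a = T/(0.85 f'_c b) = 94/(0.85 × 7.8 × 13.3) = 1.0660 in.
With β₁ = 0.66, c = a/β₁ = 1.0660/0.66 = 1.62 in.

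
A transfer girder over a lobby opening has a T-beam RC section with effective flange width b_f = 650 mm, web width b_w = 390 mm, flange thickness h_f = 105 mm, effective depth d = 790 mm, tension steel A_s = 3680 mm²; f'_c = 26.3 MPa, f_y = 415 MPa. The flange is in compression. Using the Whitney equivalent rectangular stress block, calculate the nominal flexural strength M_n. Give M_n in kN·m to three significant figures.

Tension: T = A_s f_y = 3680 × 415 = 1527200 N.
Try a within the flange: a = T/(0.85 f'_c b_f) = 1527200/(0.85 × 26.3 × 650) = 105.10 mm.
a = 105.10 > h_f = 105 mm: the block extends into the web. Split into flange-overhang and web parts.
C_f = 0.85 f'_c (b_f − b_w) h_f = 0.85 × 26.3 × (650 − 390) × 105 = 610292 N.
Remaining web compression depth: a_w = (T − C_f)/(0.85 f'_c b_w) = (1527200 − 610292)/(0.85 × 26.3 × 390) = 105.17 mm.
M_n = C_f(d − h_f/2) + (T − C_f)(d − a_w/2) = 610292 × (790 − 52.5) + 916908 × (790 − 52.585) = 450.09 + 676.14 = 1126.23 × 10⁶ N·mm.
M_n = 1126.23 kN·m.

M_n ≈ 1130 kN·m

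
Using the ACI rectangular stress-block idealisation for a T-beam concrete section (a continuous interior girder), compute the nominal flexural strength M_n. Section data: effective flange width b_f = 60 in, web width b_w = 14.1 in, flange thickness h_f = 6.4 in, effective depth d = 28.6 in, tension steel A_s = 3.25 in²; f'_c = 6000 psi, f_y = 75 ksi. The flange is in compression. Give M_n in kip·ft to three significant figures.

M_n ≈ 573 kip·ft

Tension: T = A_s f_y = 3.25 × 75 = 243.75 kips.
Try a within the flange: a = T/(0.85 f'_c b_f) = 243.75/(0.85 × 6 × 60) = 0.797 in.
Since a = 0.797 ≤ h_f = 6.4 in, the stress block lies entirely in the flange; analyse as a rectangular beam of width b_f.
M_n = T(d − a/2) = 243.75 × (28.6 − 0.3985) = 6874.1 kip·in.
M_n = 6874.1/12 = 572.84 kip·ft.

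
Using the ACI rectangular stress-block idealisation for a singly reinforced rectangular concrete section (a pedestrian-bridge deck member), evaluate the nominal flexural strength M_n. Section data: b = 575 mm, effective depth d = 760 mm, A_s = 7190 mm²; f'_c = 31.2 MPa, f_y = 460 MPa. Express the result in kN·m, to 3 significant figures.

M_n ≈ 2150 kN·m

T = A_s f_y = 7190 × 460 = 3307400 N = 3307.4 kN.
From C = T: a = T/(0.85 f'_c b) = 3307400/(0.85 × 31.2 × 575) = 216.89 mm.
M_n = T(d − a/2) = 3307.4 kN × (760 − 108.445) mm = 2154.95 kN·m.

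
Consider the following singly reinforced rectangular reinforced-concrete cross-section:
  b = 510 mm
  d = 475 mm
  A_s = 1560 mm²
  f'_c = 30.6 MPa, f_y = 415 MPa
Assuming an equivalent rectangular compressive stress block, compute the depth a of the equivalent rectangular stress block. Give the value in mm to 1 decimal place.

T = A_s f_y = 1560 × 415 = 647400 N = 647.4 kN.
Setting C = 0.85 f'_c a b equal to T: a = 647400/(0.85 × 30.6 × 510) = 48.8 mm.

a ≈ 48.8 mm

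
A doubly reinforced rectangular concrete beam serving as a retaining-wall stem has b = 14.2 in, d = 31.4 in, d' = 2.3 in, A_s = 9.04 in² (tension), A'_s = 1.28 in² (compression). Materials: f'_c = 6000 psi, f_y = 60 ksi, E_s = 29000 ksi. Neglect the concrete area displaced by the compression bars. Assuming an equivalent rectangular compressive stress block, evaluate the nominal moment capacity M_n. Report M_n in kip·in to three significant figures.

Assume both steels yield.
a = (A_s − A'_s) f_y/(0.85 f'_c b) = (9.04 − 1.28) × 60/(0.85 × 6 × 14.2) = 6.429 in.
c = a/β₁ = 6.429/0.75 = 8.572 in; ε'_s = 0.003(c − d')/c = 0.0022 ≥ ε_y = 0.0021, so the compression steel yields.
M_n = (A_s − A'_s) f_y (d − a/2) + A'_s f_y (d − d') = 465.6 × (31.4 − 3.2145) + 76.8 × (31.4 − 2.3) = 13123.2 + 2234.9 = 15358.1 kip·in.

M_n ≈ 15400 kip·in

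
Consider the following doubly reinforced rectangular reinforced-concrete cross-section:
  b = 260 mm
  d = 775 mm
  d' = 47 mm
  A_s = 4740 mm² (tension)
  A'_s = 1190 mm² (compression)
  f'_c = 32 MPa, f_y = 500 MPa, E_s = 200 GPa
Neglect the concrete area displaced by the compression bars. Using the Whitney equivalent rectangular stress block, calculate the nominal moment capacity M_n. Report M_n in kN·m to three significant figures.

Assume both tension and compression steel yield.
Net tension couple steel: A_s − A'_s = 3550 mm².
a = (A_s − A'_s) f_y / (0.85 f'_c b) = 1775000/(0.85 × 32 × 260) = 250.99 mm.
c = a/β₁ = 250.99/0.821 = 305.71 mm; ε'_s = 0.003(c − d')/c = 0.0025 ≥ f_y/E_s = 0.0025, so compression steel does yield.
M_n = (A_s − A'_s) f_y (d − a/2) + A'_s f_y (d − d') = [1775000 × (775 − 125.495) + 595000 × (775 − 47)] × 10⁻⁶ = 1152.87 + 433.16 = 1586.03 kN·m.

M_n ≈ 1590 kN·m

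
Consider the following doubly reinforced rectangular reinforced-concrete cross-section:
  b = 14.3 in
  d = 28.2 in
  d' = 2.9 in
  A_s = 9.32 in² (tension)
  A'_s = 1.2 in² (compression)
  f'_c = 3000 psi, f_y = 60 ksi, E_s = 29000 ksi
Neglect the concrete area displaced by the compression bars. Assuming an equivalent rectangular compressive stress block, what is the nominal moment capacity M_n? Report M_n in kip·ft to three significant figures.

M_n ≈ 1030 kip·ft

Assume both steels yield.
a = (A_s − A'_s) f_y/(0.85 f'_c b) = (9.32 − 1.2) × 60/(0.85 × 3 × 14.3) = 13.361 in.
c = a/β₁ = 13.361/0.85 = 15.719 in; ε'_s = 0.003(c − d')/c = 0.0024 ≥ ε_y = 0.0021, so the compression steel yields.
M_n = (A_s − A'_s) f_y (d − a/2) + A'_s f_y (d − d') = 487.2 × (28.2 − 6.6805) + 72 × (28.2 − 2.9) = 10484.3 + 1821.6 = 12305.9 kip·in = 12305.9/12 = 1025.49 kip·ft.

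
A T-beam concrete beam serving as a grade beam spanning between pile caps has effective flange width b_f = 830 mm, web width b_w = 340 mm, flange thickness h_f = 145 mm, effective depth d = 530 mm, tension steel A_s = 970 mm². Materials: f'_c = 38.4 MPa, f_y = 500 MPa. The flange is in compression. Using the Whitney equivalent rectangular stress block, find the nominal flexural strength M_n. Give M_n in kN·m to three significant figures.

M_n ≈ 253 kN·m

Tension: T = A_s f_y = 970 × 500 = 485000 N.
Try a within the flange: a = T/(0.85 f'_c b_f) = 485000/(0.85 × 38.4 × 830) = 17.90 mm.
Since a = 17.90 ≤ h_f = 145 mm, the stress block lies entirely in the flange; analyse as a rectangular beam of width b_f.
M_n = T(d − a/2) = 485000 × (530 − 8.95) = 252.71 × 10⁶ N·mm.
M_n = 252.71 kN·m.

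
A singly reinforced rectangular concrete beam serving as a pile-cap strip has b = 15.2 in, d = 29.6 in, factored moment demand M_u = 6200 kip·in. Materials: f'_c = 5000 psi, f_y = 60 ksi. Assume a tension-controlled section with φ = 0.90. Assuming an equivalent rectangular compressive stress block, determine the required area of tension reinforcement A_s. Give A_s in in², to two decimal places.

A_s ≈ 4.15 in²

M_n = M_u/φ = 6200/0.90 = 6888.89 kip·in.
From M_n = 0.85 f'_c a b (d − a/2):
a = d − √(d² − 2M_n/(0.85 f'_c b)) = 29.6 − √(29.6² − 2 × 6888.89/(0.85 × 5 × 15.2)) = 3.854 in.
A_s = 0.85 f'_c a b / f_y = 0.85 × 5 × 3.854 × 15.2 / 60 = 4.149 in².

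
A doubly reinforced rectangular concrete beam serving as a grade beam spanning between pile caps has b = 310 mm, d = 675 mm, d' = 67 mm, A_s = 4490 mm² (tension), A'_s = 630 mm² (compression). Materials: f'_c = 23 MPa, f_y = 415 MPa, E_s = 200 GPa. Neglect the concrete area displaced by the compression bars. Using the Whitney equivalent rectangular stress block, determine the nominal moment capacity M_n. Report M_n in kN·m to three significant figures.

M_n ≈ 1030 kN·m

Assume both tension and compression steel yield.
Net tension couple steel: A_s − A'_s = 3860 mm².
a = (A_s − A'_s) f_y / (0.85 f'_c b) = 1601900/(0.85 × 23 × 310) = 264.32 mm.
c = a/β₁ = 264.32/0.85 = 310.96 mm; ε'_s = 0.003(c − d')/c = 0.0024 ≥ f_y/E_s = 0.0021, so compression steel does yield.
M_n = (A_s − A'_s) f_y (d − a/2) + A'_s f_y (d − d') = [1601900 × (675 − 132.16) + 261450 × (675 − 67)] × 10⁻⁶ = 869.58 + 158.96 = 1028.54 kN·m.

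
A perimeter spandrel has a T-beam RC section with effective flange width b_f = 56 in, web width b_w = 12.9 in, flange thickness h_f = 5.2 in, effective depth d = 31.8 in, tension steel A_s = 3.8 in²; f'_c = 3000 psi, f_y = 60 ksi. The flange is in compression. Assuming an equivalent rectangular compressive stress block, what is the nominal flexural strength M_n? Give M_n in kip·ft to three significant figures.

Tension: T = A_s f_y = 3.8 × 60 = 228 kips.
Try a within the flange: a = T/(0.85 f'_c b_f) = 228/(0.85 × 3 × 56) = 1.597 in.
Since a = 1.597 ≤ h_f = 5.2 in, the stress block lies entirely in the flange; analyse as a rectangular beam of width b_f.
M_n = T(d − a/2) = 228 × (31.8 − 0.7985) = 7068.3 kip·in.
M_n = 7068.3/12 = 589.03 kip·ft.

M_n ≈ 589 kip·ft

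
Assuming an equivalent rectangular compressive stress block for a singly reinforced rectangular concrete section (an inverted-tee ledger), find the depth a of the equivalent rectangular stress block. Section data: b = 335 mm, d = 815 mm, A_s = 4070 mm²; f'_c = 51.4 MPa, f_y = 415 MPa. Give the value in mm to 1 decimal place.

a ≈ 115.4 mm

T = A_s f_y = 4070 × 415 = 1689050 N = 1689.05 kN.
Setting C = 0.85 f'_c a b equal to T: a = 1689050/(0.85 × 51.4 × 335) = 115.4 mm.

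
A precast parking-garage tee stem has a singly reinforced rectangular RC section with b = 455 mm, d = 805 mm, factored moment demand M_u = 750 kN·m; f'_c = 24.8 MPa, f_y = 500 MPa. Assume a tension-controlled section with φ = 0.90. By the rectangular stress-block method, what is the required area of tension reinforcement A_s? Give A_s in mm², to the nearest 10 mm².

M_n = M_u/φ = 750/0.90 = 833.333 kN·m.
With M_n = 0.85 f'_c a b (d − a/2), solve the quadratic for a:
a = d − √(d² − 2M_n/(0.85 f'_c b)) = 805 − √(805² − 2 × 833.333×10⁶/(0.85 × 24.8 × 455)) = 116.34 mm.
A_s = 0.85 f'_c a b / f_y = 0.85 × 24.8 × 116.34 × 455 / 500 = 2231.7 mm².

A_s ≈ 2230 mm²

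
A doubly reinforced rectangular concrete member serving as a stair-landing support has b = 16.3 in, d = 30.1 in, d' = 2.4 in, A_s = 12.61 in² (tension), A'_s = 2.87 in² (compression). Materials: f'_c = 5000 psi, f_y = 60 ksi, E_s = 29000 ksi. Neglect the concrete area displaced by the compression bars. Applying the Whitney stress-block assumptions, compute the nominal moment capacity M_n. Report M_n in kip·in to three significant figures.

Assume both steels yield.
a = (A_s − A'_s) f_y/(0.85 f'_c b) = (12.61 − 2.87) × 60/(0.85 × 5 × 16.3) = 8.436 in.
c = a/β₁ = 8.436/0.8 = 10.545 in; ε'_s = 0.003(c − d')/c = 0.0023 ≥ ε_y = 0.0021, so the compression steel yields.
M_n = (A_s − A'_s) f_y (d − a/2) + A'_s f_y (d − d') = 584.4 × (30.1 − 4.218) + 172.2 × (30.1 − 2.4) = 15125.4 + 4769.9 = 19895.3 kip·in.

M_n ≈ 19900 kip·in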